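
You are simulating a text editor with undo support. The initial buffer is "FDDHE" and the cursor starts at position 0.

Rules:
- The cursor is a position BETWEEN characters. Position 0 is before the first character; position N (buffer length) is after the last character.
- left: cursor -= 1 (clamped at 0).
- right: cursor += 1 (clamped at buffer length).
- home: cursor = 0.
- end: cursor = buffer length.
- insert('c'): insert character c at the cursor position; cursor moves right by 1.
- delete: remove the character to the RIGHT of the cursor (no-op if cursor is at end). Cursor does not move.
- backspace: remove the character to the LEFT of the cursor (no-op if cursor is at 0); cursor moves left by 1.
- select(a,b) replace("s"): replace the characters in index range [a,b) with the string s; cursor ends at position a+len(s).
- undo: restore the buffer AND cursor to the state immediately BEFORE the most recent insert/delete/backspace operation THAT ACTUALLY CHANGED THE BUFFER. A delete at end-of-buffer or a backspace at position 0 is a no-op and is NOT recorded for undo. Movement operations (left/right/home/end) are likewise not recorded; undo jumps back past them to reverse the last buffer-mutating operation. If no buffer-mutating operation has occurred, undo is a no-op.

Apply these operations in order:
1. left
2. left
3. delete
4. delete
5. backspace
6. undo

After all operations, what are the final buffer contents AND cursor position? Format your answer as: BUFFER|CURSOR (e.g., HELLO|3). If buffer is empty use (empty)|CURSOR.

After op 1 (left): buf='FDDHE' cursor=0
After op 2 (left): buf='FDDHE' cursor=0
After op 3 (delete): buf='DDHE' cursor=0
After op 4 (delete): buf='DHE' cursor=0
After op 5 (backspace): buf='DHE' cursor=0
After op 6 (undo): buf='DDHE' cursor=0

Answer: DDHE|0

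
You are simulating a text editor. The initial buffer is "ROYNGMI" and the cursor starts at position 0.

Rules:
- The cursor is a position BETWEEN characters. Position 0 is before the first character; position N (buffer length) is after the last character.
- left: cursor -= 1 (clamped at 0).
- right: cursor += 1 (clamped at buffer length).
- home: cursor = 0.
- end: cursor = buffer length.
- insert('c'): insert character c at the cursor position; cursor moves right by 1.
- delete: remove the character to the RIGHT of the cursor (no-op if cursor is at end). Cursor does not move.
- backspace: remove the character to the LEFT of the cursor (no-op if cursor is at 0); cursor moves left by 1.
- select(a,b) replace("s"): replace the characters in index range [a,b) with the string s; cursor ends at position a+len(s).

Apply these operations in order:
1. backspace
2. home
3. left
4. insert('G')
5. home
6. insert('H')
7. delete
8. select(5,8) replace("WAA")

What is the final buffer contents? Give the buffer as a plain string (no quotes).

Answer: HROYNWAA

Derivation:
After op 1 (backspace): buf='ROYNGMI' cursor=0
After op 2 (home): buf='ROYNGMI' cursor=0
After op 3 (left): buf='ROYNGMI' cursor=0
After op 4 (insert('G')): buf='GROYNGMI' cursor=1
After op 5 (home): buf='GROYNGMI' cursor=0
After op 6 (insert('H')): buf='HGROYNGMI' cursor=1
After op 7 (delete): buf='HROYNGMI' cursor=1
After op 8 (select(5,8) replace("WAA")): buf='HROYNWAA' cursor=8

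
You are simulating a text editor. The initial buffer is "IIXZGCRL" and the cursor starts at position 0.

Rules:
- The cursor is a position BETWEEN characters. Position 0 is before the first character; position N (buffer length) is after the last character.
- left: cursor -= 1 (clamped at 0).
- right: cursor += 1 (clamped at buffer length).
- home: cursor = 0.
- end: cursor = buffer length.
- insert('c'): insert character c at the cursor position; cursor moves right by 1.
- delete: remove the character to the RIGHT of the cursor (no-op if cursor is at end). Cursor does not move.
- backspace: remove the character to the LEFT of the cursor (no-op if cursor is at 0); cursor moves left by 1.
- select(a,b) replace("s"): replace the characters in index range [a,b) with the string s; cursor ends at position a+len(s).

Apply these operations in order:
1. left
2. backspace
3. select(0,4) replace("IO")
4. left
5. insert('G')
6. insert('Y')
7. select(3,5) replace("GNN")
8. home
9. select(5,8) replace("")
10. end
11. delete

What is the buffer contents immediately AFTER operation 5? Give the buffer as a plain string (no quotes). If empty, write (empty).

Answer: IGOGCRL

Derivation:
After op 1 (left): buf='IIXZGCRL' cursor=0
After op 2 (backspace): buf='IIXZGCRL' cursor=0
After op 3 (select(0,4) replace("IO")): buf='IOGCRL' cursor=2
After op 4 (left): buf='IOGCRL' cursor=1
After op 5 (insert('G')): buf='IGOGCRL' cursor=2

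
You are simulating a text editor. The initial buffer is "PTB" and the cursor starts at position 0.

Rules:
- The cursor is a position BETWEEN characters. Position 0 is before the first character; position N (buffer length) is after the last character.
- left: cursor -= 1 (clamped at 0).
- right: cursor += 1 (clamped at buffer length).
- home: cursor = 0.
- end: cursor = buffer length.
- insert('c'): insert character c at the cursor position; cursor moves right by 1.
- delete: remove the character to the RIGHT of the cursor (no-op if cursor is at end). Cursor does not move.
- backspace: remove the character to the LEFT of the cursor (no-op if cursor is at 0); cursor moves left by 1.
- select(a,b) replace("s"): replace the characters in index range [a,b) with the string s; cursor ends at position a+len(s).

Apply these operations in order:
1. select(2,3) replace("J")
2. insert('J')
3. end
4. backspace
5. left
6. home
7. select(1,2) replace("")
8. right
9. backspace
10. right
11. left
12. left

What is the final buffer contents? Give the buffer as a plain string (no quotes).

Answer: P

Derivation:
After op 1 (select(2,3) replace("J")): buf='PTJ' cursor=3
After op 2 (insert('J')): buf='PTJJ' cursor=4
After op 3 (end): buf='PTJJ' cursor=4
After op 4 (backspace): buf='PTJ' cursor=3
After op 5 (left): buf='PTJ' cursor=2
After op 6 (home): buf='PTJ' cursor=0
After op 7 (select(1,2) replace("")): buf='PJ' cursor=1
After op 8 (right): buf='PJ' cursor=2
After op 9 (backspace): buf='P' cursor=1
After op 10 (right): buf='P' cursor=1
After op 11 (left): buf='P' cursor=0
After op 12 (left): buf='P' cursor=0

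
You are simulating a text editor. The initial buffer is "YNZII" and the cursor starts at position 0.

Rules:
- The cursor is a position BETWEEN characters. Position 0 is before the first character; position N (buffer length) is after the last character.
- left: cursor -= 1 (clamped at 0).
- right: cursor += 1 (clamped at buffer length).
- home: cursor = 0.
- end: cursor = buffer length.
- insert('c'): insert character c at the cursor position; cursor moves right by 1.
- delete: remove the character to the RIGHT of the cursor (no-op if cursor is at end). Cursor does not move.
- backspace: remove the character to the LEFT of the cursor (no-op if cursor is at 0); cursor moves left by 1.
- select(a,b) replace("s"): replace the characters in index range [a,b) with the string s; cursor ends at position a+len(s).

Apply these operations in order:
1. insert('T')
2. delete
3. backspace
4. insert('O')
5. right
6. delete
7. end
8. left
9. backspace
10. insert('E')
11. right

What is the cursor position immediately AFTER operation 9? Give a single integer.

After op 1 (insert('T')): buf='TYNZII' cursor=1
After op 2 (delete): buf='TNZII' cursor=1
After op 3 (backspace): buf='NZII' cursor=0
After op 4 (insert('O')): buf='ONZII' cursor=1
After op 5 (right): buf='ONZII' cursor=2
After op 6 (delete): buf='ONII' cursor=2
After op 7 (end): buf='ONII' cursor=4
After op 8 (left): buf='ONII' cursor=3
After op 9 (backspace): buf='ONI' cursor=2

Answer: 2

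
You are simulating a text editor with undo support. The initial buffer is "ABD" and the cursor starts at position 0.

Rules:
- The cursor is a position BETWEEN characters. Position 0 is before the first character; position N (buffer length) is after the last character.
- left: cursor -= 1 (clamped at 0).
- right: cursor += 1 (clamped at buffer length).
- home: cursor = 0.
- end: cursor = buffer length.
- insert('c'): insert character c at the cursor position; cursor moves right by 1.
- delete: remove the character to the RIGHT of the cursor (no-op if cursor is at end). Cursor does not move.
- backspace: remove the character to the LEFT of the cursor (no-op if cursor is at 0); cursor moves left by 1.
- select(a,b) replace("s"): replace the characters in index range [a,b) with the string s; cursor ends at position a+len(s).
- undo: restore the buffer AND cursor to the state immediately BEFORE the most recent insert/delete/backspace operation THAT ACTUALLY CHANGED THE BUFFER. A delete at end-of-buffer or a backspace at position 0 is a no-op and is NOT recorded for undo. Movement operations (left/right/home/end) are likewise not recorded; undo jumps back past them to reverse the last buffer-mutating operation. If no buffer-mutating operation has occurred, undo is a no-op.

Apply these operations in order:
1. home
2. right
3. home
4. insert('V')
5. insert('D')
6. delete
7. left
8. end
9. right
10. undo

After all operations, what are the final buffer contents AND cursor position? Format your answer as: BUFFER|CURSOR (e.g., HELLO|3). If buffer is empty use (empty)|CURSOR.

After op 1 (home): buf='ABD' cursor=0
After op 2 (right): buf='ABD' cursor=1
After op 3 (home): buf='ABD' cursor=0
After op 4 (insert('V')): buf='VABD' cursor=1
After op 5 (insert('D')): buf='VDABD' cursor=2
After op 6 (delete): buf='VDBD' cursor=2
After op 7 (left): buf='VDBD' cursor=1
After op 8 (end): buf='VDBD' cursor=4
After op 9 (right): buf='VDBD' cursor=4
After op 10 (undo): buf='VDABD' cursor=2

Answer: VDABD|2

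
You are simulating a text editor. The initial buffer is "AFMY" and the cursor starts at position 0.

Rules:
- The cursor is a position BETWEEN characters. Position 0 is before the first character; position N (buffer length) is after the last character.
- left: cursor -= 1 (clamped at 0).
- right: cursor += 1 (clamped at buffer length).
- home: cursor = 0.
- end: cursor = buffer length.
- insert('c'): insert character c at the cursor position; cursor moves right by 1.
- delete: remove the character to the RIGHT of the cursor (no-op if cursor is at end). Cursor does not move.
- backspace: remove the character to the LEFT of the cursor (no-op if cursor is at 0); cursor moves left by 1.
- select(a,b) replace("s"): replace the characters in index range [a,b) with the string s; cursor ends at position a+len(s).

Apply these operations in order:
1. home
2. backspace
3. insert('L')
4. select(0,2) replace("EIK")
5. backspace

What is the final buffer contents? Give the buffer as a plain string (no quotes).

After op 1 (home): buf='AFMY' cursor=0
After op 2 (backspace): buf='AFMY' cursor=0
After op 3 (insert('L')): buf='LAFMY' cursor=1
After op 4 (select(0,2) replace("EIK")): buf='EIKFMY' cursor=3
After op 5 (backspace): buf='EIFMY' cursor=2

Answer: EIFMY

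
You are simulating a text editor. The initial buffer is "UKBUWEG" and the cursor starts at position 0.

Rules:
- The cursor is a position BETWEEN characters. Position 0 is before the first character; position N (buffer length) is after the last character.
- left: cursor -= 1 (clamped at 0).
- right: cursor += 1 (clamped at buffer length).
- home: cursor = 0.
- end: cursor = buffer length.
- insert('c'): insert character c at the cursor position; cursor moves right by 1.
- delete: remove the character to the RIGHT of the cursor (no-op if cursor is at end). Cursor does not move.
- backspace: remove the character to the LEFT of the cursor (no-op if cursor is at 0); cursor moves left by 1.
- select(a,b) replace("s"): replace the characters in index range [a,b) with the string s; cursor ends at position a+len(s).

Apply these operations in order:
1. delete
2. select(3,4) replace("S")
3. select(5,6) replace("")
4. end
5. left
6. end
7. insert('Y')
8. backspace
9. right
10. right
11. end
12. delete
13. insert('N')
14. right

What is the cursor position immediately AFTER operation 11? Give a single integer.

Answer: 5

Derivation:
After op 1 (delete): buf='KBUWEG' cursor=0
After op 2 (select(3,4) replace("S")): buf='KBUSEG' cursor=4
After op 3 (select(5,6) replace("")): buf='KBUSE' cursor=5
After op 4 (end): buf='KBUSE' cursor=5
After op 5 (left): buf='KBUSE' cursor=4
After op 6 (end): buf='KBUSE' cursor=5
After op 7 (insert('Y')): buf='KBUSEY' cursor=6
After op 8 (backspace): buf='KBUSE' cursor=5
After op 9 (right): buf='KBUSE' cursor=5
After op 10 (right): buf='KBUSE' cursor=5
After op 11 (end): buf='KBUSE' cursor=5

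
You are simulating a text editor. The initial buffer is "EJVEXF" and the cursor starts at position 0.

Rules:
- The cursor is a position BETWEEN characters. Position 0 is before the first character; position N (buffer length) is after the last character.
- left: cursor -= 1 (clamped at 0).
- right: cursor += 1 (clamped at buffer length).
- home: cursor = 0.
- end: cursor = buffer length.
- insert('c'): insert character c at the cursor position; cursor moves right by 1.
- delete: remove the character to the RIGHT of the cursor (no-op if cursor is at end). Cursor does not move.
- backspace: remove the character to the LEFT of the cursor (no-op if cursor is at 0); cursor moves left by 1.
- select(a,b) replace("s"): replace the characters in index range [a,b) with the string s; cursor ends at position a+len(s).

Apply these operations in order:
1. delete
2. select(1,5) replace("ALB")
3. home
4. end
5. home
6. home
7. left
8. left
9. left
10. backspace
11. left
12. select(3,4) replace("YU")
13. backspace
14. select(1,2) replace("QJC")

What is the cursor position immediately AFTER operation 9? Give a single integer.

Answer: 0

Derivation:
After op 1 (delete): buf='JVEXF' cursor=0
After op 2 (select(1,5) replace("ALB")): buf='JALB' cursor=4
After op 3 (home): buf='JALB' cursor=0
After op 4 (end): buf='JALB' cursor=4
After op 5 (home): buf='JALB' cursor=0
After op 6 (home): buf='JALB' cursor=0
After op 7 (left): buf='JALB' cursor=0
After op 8 (left): buf='JALB' cursor=0
After op 9 (left): buf='JALB' cursor=0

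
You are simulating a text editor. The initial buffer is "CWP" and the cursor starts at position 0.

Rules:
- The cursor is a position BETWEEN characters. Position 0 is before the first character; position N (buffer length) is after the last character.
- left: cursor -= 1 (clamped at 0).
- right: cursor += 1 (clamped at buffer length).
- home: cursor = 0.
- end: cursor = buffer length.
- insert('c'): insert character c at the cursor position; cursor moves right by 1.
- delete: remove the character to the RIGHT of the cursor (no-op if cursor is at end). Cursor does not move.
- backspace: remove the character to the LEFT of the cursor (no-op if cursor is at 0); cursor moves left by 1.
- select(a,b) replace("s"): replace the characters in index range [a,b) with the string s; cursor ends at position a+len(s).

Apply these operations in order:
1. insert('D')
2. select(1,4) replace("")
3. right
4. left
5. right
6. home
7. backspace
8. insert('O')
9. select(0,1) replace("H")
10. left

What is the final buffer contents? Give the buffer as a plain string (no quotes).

Answer: HD

Derivation:
After op 1 (insert('D')): buf='DCWP' cursor=1
After op 2 (select(1,4) replace("")): buf='D' cursor=1
After op 3 (right): buf='D' cursor=1
After op 4 (left): buf='D' cursor=0
After op 5 (right): buf='D' cursor=1
After op 6 (home): buf='D' cursor=0
After op 7 (backspace): buf='D' cursor=0
After op 8 (insert('O')): buf='OD' cursor=1
After op 9 (select(0,1) replace("H")): buf='HD' cursor=1
After op 10 (left): buf='HD' cursor=0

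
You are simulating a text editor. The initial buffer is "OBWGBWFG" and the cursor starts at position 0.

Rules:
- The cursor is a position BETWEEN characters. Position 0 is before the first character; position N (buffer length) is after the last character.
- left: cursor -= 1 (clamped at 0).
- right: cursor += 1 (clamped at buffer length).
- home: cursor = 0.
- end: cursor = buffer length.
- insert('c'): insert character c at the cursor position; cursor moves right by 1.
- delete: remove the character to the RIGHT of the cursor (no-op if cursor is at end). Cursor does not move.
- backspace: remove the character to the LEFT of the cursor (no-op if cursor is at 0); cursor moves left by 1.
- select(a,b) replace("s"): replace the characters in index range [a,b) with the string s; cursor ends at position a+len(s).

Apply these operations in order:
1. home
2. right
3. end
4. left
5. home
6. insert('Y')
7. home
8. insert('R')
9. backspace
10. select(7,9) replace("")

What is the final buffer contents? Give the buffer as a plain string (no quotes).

Answer: YOBWGBW

Derivation:
After op 1 (home): buf='OBWGBWFG' cursor=0
After op 2 (right): buf='OBWGBWFG' cursor=1
After op 3 (end): buf='OBWGBWFG' cursor=8
After op 4 (left): buf='OBWGBWFG' cursor=7
After op 5 (home): buf='OBWGBWFG' cursor=0
After op 6 (insert('Y')): buf='YOBWGBWFG' cursor=1
After op 7 (home): buf='YOBWGBWFG' cursor=0
After op 8 (insert('R')): buf='RYOBWGBWFG' cursor=1
After op 9 (backspace): buf='YOBWGBWFG' cursor=0
After op 10 (select(7,9) replace("")): buf='YOBWGBW' cursor=7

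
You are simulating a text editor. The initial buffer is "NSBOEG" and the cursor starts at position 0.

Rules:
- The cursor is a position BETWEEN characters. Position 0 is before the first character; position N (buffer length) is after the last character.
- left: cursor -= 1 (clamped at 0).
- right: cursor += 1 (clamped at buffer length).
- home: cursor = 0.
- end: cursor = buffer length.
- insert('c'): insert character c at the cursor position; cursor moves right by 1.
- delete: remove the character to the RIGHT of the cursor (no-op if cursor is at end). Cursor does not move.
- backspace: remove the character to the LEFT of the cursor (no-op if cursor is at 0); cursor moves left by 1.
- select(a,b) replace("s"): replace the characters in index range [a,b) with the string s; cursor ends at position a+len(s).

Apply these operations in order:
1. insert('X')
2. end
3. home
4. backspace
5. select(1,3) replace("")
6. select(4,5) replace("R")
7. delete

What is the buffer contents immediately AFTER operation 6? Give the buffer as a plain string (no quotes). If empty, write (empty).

After op 1 (insert('X')): buf='XNSBOEG' cursor=1
After op 2 (end): buf='XNSBOEG' cursor=7
After op 3 (home): buf='XNSBOEG' cursor=0
After op 4 (backspace): buf='XNSBOEG' cursor=0
After op 5 (select(1,3) replace("")): buf='XBOEG' cursor=1
After op 6 (select(4,5) replace("R")): buf='XBOER' cursor=5

Answer: XBOER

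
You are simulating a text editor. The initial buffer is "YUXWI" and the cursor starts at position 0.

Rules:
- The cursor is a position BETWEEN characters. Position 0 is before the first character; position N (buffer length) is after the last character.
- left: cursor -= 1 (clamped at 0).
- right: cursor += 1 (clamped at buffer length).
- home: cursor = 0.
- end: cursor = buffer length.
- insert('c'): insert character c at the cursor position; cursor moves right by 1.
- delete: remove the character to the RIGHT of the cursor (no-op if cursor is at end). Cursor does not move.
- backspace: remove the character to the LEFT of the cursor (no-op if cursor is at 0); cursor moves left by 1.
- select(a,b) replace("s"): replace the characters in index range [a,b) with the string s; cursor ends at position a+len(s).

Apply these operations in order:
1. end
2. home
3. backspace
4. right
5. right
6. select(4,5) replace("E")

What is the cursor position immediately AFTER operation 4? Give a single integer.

Answer: 1

Derivation:
After op 1 (end): buf='YUXWI' cursor=5
After op 2 (home): buf='YUXWI' cursor=0
After op 3 (backspace): buf='YUXWI' cursor=0
After op 4 (right): buf='YUXWI' cursor=1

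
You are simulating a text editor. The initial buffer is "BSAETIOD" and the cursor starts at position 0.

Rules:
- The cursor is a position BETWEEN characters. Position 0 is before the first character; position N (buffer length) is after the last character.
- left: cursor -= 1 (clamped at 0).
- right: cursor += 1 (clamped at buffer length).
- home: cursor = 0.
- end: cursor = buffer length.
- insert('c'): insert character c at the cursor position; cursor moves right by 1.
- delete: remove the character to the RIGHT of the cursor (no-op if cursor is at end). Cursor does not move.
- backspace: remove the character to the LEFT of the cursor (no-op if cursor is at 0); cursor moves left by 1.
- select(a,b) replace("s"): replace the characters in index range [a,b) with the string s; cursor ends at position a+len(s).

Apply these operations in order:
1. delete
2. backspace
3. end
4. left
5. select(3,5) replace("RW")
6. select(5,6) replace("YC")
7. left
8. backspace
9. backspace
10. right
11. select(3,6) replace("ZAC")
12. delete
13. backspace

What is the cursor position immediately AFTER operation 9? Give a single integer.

Answer: 4

Derivation:
After op 1 (delete): buf='SAETIOD' cursor=0
After op 2 (backspace): buf='SAETIOD' cursor=0
After op 3 (end): buf='SAETIOD' cursor=7
After op 4 (left): buf='SAETIOD' cursor=6
After op 5 (select(3,5) replace("RW")): buf='SAERWOD' cursor=5
After op 6 (select(5,6) replace("YC")): buf='SAERWYCD' cursor=7
After op 7 (left): buf='SAERWYCD' cursor=6
After op 8 (backspace): buf='SAERWCD' cursor=5
After op 9 (backspace): buf='SAERCD' cursor=4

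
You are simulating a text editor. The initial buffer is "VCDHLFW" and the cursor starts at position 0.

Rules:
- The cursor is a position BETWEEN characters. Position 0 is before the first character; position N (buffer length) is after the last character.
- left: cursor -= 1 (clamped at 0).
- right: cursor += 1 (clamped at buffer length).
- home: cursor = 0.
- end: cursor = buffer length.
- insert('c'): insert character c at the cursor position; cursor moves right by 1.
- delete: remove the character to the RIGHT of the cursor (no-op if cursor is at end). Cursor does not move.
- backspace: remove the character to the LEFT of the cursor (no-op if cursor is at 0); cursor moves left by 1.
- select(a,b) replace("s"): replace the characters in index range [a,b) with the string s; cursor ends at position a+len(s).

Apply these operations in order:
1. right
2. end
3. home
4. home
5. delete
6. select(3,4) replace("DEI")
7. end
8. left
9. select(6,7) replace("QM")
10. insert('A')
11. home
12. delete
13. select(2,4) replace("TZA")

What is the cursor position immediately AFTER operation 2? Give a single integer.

After op 1 (right): buf='VCDHLFW' cursor=1
After op 2 (end): buf='VCDHLFW' cursor=7

Answer: 7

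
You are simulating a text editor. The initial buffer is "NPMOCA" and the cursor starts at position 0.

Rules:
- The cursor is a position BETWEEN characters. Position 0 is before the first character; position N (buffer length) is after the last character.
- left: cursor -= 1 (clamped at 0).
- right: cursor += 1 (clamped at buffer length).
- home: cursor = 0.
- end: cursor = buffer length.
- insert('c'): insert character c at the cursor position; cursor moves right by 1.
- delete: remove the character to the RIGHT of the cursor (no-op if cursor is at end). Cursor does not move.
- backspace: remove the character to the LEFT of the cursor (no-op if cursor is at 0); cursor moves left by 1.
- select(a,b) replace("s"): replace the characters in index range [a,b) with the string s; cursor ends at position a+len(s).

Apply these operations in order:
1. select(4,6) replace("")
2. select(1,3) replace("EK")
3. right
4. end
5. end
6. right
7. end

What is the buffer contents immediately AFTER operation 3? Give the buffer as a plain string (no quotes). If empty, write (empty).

Answer: NEKO

Derivation:
After op 1 (select(4,6) replace("")): buf='NPMO' cursor=4
After op 2 (select(1,3) replace("EK")): buf='NEKO' cursor=3
After op 3 (right): buf='NEKO' cursor=4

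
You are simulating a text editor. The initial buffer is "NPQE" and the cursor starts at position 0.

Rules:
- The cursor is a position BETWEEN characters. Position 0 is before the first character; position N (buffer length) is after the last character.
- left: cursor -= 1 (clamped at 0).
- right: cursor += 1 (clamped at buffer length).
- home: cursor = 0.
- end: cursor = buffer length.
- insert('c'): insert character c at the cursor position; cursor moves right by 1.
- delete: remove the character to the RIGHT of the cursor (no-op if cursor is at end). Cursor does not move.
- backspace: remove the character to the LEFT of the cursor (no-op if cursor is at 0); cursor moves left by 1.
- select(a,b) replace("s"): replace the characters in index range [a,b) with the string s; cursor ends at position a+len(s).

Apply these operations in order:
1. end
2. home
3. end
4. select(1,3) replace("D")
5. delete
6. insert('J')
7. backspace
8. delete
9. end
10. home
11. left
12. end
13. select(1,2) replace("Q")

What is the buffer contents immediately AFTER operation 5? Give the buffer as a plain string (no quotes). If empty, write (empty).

Answer: ND

Derivation:
After op 1 (end): buf='NPQE' cursor=4
After op 2 (home): buf='NPQE' cursor=0
After op 3 (end): buf='NPQE' cursor=4
After op 4 (select(1,3) replace("D")): buf='NDE' cursor=2
After op 5 (delete): buf='ND' cursor=2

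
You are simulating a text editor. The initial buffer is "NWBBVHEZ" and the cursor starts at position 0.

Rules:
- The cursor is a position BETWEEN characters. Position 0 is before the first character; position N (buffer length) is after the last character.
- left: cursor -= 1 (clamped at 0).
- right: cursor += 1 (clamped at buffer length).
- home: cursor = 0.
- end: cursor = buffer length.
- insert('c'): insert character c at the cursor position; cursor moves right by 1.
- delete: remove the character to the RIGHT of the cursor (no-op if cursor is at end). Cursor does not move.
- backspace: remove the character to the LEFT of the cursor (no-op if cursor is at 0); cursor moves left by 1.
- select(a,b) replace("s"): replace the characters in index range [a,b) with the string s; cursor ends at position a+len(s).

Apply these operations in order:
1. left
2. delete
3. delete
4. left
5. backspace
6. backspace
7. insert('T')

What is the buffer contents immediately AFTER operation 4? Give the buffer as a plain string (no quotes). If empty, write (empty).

Answer: BBVHEZ

Derivation:
After op 1 (left): buf='NWBBVHEZ' cursor=0
After op 2 (delete): buf='WBBVHEZ' cursor=0
After op 3 (delete): buf='BBVHEZ' cursor=0
After op 4 (left): buf='BBVHEZ' cursor=0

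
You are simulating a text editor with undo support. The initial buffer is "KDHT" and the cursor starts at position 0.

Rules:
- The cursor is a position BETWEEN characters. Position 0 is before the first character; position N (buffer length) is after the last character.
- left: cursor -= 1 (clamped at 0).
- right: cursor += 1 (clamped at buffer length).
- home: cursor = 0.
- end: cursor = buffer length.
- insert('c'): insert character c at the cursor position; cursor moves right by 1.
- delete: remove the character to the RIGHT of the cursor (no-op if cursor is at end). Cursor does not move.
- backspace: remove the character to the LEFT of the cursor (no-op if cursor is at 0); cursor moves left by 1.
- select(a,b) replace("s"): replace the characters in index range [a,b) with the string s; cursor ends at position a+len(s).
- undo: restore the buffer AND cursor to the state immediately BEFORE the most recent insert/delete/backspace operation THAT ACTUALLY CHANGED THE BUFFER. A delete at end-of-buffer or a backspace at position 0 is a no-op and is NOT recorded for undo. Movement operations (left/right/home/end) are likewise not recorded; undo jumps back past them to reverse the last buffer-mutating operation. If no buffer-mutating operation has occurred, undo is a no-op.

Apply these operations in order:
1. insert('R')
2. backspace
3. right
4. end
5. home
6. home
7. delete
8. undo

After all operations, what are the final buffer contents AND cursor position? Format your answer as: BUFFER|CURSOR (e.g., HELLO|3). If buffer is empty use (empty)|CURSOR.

Answer: KDHT|0

Derivation:
After op 1 (insert('R')): buf='RKDHT' cursor=1
After op 2 (backspace): buf='KDHT' cursor=0
After op 3 (right): buf='KDHT' cursor=1
After op 4 (end): buf='KDHT' cursor=4
After op 5 (home): buf='KDHT' cursor=0
After op 6 (home): buf='KDHT' cursor=0
After op 7 (delete): buf='DHT' cursor=0
After op 8 (undo): buf='KDHT' cursor=0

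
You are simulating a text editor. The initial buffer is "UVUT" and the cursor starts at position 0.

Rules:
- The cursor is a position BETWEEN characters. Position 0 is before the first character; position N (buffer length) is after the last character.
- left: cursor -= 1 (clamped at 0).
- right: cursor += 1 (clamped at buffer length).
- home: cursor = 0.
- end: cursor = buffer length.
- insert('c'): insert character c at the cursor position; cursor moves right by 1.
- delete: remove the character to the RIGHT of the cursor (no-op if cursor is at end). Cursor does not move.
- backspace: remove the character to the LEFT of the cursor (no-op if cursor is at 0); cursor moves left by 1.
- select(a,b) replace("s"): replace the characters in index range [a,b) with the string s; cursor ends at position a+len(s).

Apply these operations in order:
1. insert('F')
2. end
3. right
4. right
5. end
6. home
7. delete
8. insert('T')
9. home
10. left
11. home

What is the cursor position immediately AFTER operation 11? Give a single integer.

Answer: 0

Derivation:
After op 1 (insert('F')): buf='FUVUT' cursor=1
After op 2 (end): buf='FUVUT' cursor=5
After op 3 (right): buf='FUVUT' cursor=5
After op 4 (right): buf='FUVUT' cursor=5
After op 5 (end): buf='FUVUT' cursor=5
After op 6 (home): buf='FUVUT' cursor=0
After op 7 (delete): buf='UVUT' cursor=0
After op 8 (insert('T')): buf='TUVUT' cursor=1
After op 9 (home): buf='TUVUT' cursor=0
After op 10 (left): buf='TUVUT' cursor=0
After op 11 (home): buf='TUVUT' cursor=0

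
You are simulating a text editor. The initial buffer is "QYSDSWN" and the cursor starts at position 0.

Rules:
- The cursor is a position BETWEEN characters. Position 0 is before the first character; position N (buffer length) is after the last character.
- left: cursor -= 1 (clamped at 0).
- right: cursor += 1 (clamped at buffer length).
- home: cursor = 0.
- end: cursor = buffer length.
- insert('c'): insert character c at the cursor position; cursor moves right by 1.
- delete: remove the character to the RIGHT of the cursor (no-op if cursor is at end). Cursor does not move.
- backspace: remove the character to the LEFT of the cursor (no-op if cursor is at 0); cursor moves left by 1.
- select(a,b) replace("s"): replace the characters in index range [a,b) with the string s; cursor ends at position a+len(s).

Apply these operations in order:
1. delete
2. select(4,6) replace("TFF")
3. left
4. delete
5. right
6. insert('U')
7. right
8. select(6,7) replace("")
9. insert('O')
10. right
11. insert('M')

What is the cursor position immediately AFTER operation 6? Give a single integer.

Answer: 7

Derivation:
After op 1 (delete): buf='YSDSWN' cursor=0
After op 2 (select(4,6) replace("TFF")): buf='YSDSTFF' cursor=7
After op 3 (left): buf='YSDSTFF' cursor=6
After op 4 (delete): buf='YSDSTF' cursor=6
After op 5 (right): buf='YSDSTF' cursor=6
After op 6 (insert('U')): buf='YSDSTFU' cursor=7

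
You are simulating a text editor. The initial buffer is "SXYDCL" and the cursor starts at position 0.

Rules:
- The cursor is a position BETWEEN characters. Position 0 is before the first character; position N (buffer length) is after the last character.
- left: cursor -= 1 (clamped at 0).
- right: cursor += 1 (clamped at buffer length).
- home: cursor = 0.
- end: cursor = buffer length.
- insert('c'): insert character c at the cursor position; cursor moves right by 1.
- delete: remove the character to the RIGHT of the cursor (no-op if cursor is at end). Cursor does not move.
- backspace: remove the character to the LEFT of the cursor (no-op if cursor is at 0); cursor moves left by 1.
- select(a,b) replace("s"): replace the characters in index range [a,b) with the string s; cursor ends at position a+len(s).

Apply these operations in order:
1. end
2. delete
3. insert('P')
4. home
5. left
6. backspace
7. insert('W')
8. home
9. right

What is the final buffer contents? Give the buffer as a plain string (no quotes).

After op 1 (end): buf='SXYDCL' cursor=6
After op 2 (delete): buf='SXYDCL' cursor=6
After op 3 (insert('P')): buf='SXYDCLP' cursor=7
After op 4 (home): buf='SXYDCLP' cursor=0
After op 5 (left): buf='SXYDCLP' cursor=0
After op 6 (backspace): buf='SXYDCLP' cursor=0
After op 7 (insert('W')): buf='WSXYDCLP' cursor=1
After op 8 (home): buf='WSXYDCLP' cursor=0
After op 9 (right): buf='WSXYDCLP' cursor=1

Answer: WSXYDCLP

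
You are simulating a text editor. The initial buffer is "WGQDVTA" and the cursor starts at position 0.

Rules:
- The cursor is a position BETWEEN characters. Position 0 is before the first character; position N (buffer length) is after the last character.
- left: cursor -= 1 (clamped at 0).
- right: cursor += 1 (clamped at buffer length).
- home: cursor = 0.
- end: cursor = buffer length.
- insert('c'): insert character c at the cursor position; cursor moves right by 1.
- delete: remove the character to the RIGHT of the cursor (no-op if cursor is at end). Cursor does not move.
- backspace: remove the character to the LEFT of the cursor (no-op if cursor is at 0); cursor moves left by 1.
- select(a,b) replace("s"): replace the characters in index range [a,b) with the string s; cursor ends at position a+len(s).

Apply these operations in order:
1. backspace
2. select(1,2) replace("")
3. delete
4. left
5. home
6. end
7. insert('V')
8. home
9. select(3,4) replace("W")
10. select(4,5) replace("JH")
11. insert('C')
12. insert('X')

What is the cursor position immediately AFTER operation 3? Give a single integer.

Answer: 1

Derivation:
After op 1 (backspace): buf='WGQDVTA' cursor=0
After op 2 (select(1,2) replace("")): buf='WQDVTA' cursor=1
After op 3 (delete): buf='WDVTA' cursor=1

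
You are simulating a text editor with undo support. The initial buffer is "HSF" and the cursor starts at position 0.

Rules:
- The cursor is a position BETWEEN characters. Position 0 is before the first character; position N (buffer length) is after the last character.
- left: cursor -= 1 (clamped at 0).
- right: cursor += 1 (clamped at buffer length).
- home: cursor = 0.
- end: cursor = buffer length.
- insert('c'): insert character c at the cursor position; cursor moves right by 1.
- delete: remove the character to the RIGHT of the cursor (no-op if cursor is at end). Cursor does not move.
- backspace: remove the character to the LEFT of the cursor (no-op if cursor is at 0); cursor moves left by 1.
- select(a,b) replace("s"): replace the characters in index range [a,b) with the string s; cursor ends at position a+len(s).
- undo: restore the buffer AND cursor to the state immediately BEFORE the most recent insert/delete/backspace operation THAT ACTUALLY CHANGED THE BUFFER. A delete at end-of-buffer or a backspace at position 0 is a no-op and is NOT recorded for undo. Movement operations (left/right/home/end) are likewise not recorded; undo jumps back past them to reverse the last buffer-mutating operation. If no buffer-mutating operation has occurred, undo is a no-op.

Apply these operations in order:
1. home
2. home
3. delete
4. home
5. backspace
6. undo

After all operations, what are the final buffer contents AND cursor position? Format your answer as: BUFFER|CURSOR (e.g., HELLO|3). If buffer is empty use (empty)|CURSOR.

Answer: HSF|0

Derivation:
After op 1 (home): buf='HSF' cursor=0
After op 2 (home): buf='HSF' cursor=0
After op 3 (delete): buf='SF' cursor=0
After op 4 (home): buf='SF' cursor=0
After op 5 (backspace): buf='SF' cursor=0
After op 6 (undo): buf='HSF' cursor=0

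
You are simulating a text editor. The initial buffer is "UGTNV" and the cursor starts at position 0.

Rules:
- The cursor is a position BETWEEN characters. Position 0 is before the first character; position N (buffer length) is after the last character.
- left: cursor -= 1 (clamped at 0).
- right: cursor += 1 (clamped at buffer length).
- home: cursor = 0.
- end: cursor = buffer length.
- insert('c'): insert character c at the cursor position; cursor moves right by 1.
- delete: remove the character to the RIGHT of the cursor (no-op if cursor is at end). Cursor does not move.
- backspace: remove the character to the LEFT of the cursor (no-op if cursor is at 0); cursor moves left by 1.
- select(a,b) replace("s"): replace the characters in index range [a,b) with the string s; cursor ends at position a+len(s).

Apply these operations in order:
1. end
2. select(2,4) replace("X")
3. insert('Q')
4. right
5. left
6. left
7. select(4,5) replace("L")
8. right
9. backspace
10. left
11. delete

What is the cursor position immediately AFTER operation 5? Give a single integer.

After op 1 (end): buf='UGTNV' cursor=5
After op 2 (select(2,4) replace("X")): buf='UGXV' cursor=3
After op 3 (insert('Q')): buf='UGXQV' cursor=4
After op 4 (right): buf='UGXQV' cursor=5
After op 5 (left): buf='UGXQV' cursor=4

Answer: 4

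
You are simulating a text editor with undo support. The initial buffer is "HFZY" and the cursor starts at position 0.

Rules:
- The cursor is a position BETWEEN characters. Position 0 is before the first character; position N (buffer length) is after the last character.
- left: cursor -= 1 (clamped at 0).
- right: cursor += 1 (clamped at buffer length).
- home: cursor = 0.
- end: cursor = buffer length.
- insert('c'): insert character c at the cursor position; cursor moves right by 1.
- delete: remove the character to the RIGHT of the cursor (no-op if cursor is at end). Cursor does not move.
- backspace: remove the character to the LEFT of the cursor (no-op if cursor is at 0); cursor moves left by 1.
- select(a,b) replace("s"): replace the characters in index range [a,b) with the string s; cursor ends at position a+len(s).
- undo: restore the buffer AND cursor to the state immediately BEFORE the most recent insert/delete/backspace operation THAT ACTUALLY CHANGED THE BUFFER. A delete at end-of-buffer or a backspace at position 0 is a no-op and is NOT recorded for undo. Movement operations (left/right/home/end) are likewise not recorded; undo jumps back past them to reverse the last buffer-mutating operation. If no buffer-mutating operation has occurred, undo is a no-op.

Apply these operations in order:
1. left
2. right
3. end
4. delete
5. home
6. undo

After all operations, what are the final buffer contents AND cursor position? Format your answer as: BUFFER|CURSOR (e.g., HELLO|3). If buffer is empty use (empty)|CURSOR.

Answer: HFZY|0

Derivation:
After op 1 (left): buf='HFZY' cursor=0
After op 2 (right): buf='HFZY' cursor=1
After op 3 (end): buf='HFZY' cursor=4
After op 4 (delete): buf='HFZY' cursor=4
After op 5 (home): buf='HFZY' cursor=0
After op 6 (undo): buf='HFZY' cursor=0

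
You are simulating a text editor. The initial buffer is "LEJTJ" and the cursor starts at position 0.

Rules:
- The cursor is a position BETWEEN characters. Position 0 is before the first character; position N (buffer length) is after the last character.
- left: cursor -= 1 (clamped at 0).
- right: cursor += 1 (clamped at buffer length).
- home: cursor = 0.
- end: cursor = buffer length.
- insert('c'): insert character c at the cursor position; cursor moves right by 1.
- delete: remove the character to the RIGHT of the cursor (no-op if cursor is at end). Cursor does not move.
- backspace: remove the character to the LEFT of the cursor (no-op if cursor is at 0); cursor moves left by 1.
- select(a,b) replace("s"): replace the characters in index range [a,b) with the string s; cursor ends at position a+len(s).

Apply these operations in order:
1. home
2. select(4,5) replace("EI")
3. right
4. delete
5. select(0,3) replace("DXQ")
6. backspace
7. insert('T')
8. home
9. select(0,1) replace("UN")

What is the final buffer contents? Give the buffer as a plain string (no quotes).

After op 1 (home): buf='LEJTJ' cursor=0
After op 2 (select(4,5) replace("EI")): buf='LEJTEI' cursor=6
After op 3 (right): buf='LEJTEI' cursor=6
After op 4 (delete): buf='LEJTEI' cursor=6
After op 5 (select(0,3) replace("DXQ")): buf='DXQTEI' cursor=3
After op 6 (backspace): buf='DXTEI' cursor=2
After op 7 (insert('T')): buf='DXTTEI' cursor=3
After op 8 (home): buf='DXTTEI' cursor=0
After op 9 (select(0,1) replace("UN")): buf='UNXTTEI' cursor=2

Answer: UNXTTEI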